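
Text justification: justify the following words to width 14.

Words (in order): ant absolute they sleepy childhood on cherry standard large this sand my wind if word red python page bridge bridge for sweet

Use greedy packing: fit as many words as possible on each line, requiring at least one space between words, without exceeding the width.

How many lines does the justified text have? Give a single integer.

Answer: 11

Derivation:
Line 1: ['ant', 'absolute'] (min_width=12, slack=2)
Line 2: ['they', 'sleepy'] (min_width=11, slack=3)
Line 3: ['childhood', 'on'] (min_width=12, slack=2)
Line 4: ['cherry'] (min_width=6, slack=8)
Line 5: ['standard', 'large'] (min_width=14, slack=0)
Line 6: ['this', 'sand', 'my'] (min_width=12, slack=2)
Line 7: ['wind', 'if', 'word'] (min_width=12, slack=2)
Line 8: ['red', 'python'] (min_width=10, slack=4)
Line 9: ['page', 'bridge'] (min_width=11, slack=3)
Line 10: ['bridge', 'for'] (min_width=10, slack=4)
Line 11: ['sweet'] (min_width=5, slack=9)
Total lines: 11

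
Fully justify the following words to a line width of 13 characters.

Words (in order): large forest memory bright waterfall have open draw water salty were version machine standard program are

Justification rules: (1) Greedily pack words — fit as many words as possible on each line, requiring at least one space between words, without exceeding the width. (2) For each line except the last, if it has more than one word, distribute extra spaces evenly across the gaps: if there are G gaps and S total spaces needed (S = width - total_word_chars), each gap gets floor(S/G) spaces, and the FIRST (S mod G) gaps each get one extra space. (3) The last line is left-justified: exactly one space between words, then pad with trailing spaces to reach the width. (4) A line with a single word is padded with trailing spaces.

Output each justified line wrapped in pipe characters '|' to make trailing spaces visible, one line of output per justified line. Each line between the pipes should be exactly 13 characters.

Answer: |large  forest|
|memory bright|
|waterfall    |
|have     open|
|draw    water|
|salty    were|
|version      |
|machine      |
|standard     |
|program are  |

Derivation:
Line 1: ['large', 'forest'] (min_width=12, slack=1)
Line 2: ['memory', 'bright'] (min_width=13, slack=0)
Line 3: ['waterfall'] (min_width=9, slack=4)
Line 4: ['have', 'open'] (min_width=9, slack=4)
Line 5: ['draw', 'water'] (min_width=10, slack=3)
Line 6: ['salty', 'were'] (min_width=10, slack=3)
Line 7: ['version'] (min_width=7, slack=6)
Line 8: ['machine'] (min_width=7, slack=6)
Line 9: ['standard'] (min_width=8, slack=5)
Line 10: ['program', 'are'] (min_width=11, slack=2)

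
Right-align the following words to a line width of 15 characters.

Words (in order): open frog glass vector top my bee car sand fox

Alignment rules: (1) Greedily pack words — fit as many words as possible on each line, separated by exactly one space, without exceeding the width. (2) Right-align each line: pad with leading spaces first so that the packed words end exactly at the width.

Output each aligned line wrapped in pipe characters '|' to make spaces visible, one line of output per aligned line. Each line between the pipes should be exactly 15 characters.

Line 1: ['open', 'frog', 'glass'] (min_width=15, slack=0)
Line 2: ['vector', 'top', 'my'] (min_width=13, slack=2)
Line 3: ['bee', 'car', 'sand'] (min_width=12, slack=3)
Line 4: ['fox'] (min_width=3, slack=12)

Answer: |open frog glass|
|  vector top my|
|   bee car sand|
|            fox|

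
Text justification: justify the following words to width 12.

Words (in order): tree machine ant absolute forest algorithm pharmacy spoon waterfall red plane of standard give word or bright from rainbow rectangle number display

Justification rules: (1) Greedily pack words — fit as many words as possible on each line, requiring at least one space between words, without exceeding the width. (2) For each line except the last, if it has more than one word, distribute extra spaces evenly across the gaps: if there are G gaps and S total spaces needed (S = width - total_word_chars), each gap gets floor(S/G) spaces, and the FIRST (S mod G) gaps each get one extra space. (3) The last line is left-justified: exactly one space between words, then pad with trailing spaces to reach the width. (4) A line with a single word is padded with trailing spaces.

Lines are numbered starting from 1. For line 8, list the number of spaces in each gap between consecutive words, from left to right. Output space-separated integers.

Answer: 1 1

Derivation:
Line 1: ['tree', 'machine'] (min_width=12, slack=0)
Line 2: ['ant', 'absolute'] (min_width=12, slack=0)
Line 3: ['forest'] (min_width=6, slack=6)
Line 4: ['algorithm'] (min_width=9, slack=3)
Line 5: ['pharmacy'] (min_width=8, slack=4)
Line 6: ['spoon'] (min_width=5, slack=7)
Line 7: ['waterfall'] (min_width=9, slack=3)
Line 8: ['red', 'plane', 'of'] (min_width=12, slack=0)
Line 9: ['standard'] (min_width=8, slack=4)
Line 10: ['give', 'word', 'or'] (min_width=12, slack=0)
Line 11: ['bright', 'from'] (min_width=11, slack=1)
Line 12: ['rainbow'] (min_width=7, slack=5)
Line 13: ['rectangle'] (min_width=9, slack=3)
Line 14: ['number'] (min_width=6, slack=6)
Line 15: ['display'] (min_width=7, slack=5)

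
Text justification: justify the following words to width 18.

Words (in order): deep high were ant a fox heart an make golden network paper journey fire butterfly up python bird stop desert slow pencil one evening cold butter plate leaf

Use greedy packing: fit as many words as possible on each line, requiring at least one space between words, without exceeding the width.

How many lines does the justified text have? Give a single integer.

Line 1: ['deep', 'high', 'were', 'ant'] (min_width=18, slack=0)
Line 2: ['a', 'fox', 'heart', 'an'] (min_width=14, slack=4)
Line 3: ['make', 'golden'] (min_width=11, slack=7)
Line 4: ['network', 'paper'] (min_width=13, slack=5)
Line 5: ['journey', 'fire'] (min_width=12, slack=6)
Line 6: ['butterfly', 'up'] (min_width=12, slack=6)
Line 7: ['python', 'bird', 'stop'] (min_width=16, slack=2)
Line 8: ['desert', 'slow', 'pencil'] (min_width=18, slack=0)
Line 9: ['one', 'evening', 'cold'] (min_width=16, slack=2)
Line 10: ['butter', 'plate', 'leaf'] (min_width=17, slack=1)
Total lines: 10

Answer: 10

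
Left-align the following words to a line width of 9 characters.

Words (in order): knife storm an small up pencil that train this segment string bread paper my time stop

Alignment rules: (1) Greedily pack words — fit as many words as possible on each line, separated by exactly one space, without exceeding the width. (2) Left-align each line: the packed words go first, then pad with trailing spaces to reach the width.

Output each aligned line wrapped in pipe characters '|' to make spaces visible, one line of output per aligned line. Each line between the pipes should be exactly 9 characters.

Answer: |knife    |
|storm an |
|small up |
|pencil   |
|that     |
|train    |
|this     |
|segment  |
|string   |
|bread    |
|paper my |
|time stop|

Derivation:
Line 1: ['knife'] (min_width=5, slack=4)
Line 2: ['storm', 'an'] (min_width=8, slack=1)
Line 3: ['small', 'up'] (min_width=8, slack=1)
Line 4: ['pencil'] (min_width=6, slack=3)
Line 5: ['that'] (min_width=4, slack=5)
Line 6: ['train'] (min_width=5, slack=4)
Line 7: ['this'] (min_width=4, slack=5)
Line 8: ['segment'] (min_width=7, slack=2)
Line 9: ['string'] (min_width=6, slack=3)
Line 10: ['bread'] (min_width=5, slack=4)
Line 11: ['paper', 'my'] (min_width=8, slack=1)
Line 12: ['time', 'stop'] (min_width=9, slack=0)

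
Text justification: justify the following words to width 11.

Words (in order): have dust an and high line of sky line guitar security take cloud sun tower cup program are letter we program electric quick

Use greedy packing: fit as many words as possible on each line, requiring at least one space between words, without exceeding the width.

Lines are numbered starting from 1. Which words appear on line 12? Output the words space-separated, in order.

Answer: quick

Derivation:
Line 1: ['have', 'dust'] (min_width=9, slack=2)
Line 2: ['an', 'and', 'high'] (min_width=11, slack=0)
Line 3: ['line', 'of', 'sky'] (min_width=11, slack=0)
Line 4: ['line', 'guitar'] (min_width=11, slack=0)
Line 5: ['security'] (min_width=8, slack=3)
Line 6: ['take', 'cloud'] (min_width=10, slack=1)
Line 7: ['sun', 'tower'] (min_width=9, slack=2)
Line 8: ['cup', 'program'] (min_width=11, slack=0)
Line 9: ['are', 'letter'] (min_width=10, slack=1)
Line 10: ['we', 'program'] (min_width=10, slack=1)
Line 11: ['electric'] (min_width=8, slack=3)
Line 12: ['quick'] (min_width=5, slack=6)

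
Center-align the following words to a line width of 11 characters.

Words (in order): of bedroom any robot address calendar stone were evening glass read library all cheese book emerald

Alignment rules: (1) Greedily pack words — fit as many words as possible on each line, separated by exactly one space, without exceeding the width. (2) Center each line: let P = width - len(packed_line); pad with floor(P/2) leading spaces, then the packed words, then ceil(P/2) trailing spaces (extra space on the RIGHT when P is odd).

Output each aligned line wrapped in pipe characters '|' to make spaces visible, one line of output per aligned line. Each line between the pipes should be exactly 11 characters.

Answer: |of bedroom |
| any robot |
|  address  |
| calendar  |
|stone were |
|  evening  |
|glass read |
|library all|
|cheese book|
|  emerald  |

Derivation:
Line 1: ['of', 'bedroom'] (min_width=10, slack=1)
Line 2: ['any', 'robot'] (min_width=9, slack=2)
Line 3: ['address'] (min_width=7, slack=4)
Line 4: ['calendar'] (min_width=8, slack=3)
Line 5: ['stone', 'were'] (min_width=10, slack=1)
Line 6: ['evening'] (min_width=7, slack=4)
Line 7: ['glass', 'read'] (min_width=10, slack=1)
Line 8: ['library', 'all'] (min_width=11, slack=0)
Line 9: ['cheese', 'book'] (min_width=11, slack=0)
Line 10: ['emerald'] (min_width=7, slack=4)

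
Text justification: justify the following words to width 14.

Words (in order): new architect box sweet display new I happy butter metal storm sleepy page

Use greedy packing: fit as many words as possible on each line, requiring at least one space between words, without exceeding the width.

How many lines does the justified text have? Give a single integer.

Line 1: ['new', 'architect'] (min_width=13, slack=1)
Line 2: ['box', 'sweet'] (min_width=9, slack=5)
Line 3: ['display', 'new', 'I'] (min_width=13, slack=1)
Line 4: ['happy', 'butter'] (min_width=12, slack=2)
Line 5: ['metal', 'storm'] (min_width=11, slack=3)
Line 6: ['sleepy', 'page'] (min_width=11, slack=3)
Total lines: 6

Answer: 6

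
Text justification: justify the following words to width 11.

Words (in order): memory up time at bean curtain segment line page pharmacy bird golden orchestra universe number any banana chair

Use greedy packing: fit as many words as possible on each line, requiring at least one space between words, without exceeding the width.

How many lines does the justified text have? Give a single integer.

Answer: 13

Derivation:
Line 1: ['memory', 'up'] (min_width=9, slack=2)
Line 2: ['time', 'at'] (min_width=7, slack=4)
Line 3: ['bean'] (min_width=4, slack=7)
Line 4: ['curtain'] (min_width=7, slack=4)
Line 5: ['segment'] (min_width=7, slack=4)
Line 6: ['line', 'page'] (min_width=9, slack=2)
Line 7: ['pharmacy'] (min_width=8, slack=3)
Line 8: ['bird', 'golden'] (min_width=11, slack=0)
Line 9: ['orchestra'] (min_width=9, slack=2)
Line 10: ['universe'] (min_width=8, slack=3)
Line 11: ['number', 'any'] (min_width=10, slack=1)
Line 12: ['banana'] (min_width=6, slack=5)
Line 13: ['chair'] (min_width=5, slack=6)
Total lines: 13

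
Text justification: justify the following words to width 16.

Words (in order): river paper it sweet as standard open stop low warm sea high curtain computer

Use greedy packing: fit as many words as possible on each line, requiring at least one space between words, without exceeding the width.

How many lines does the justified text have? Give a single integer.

Answer: 6

Derivation:
Line 1: ['river', 'paper', 'it'] (min_width=14, slack=2)
Line 2: ['sweet', 'as'] (min_width=8, slack=8)
Line 3: ['standard', 'open'] (min_width=13, slack=3)
Line 4: ['stop', 'low', 'warm'] (min_width=13, slack=3)
Line 5: ['sea', 'high', 'curtain'] (min_width=16, slack=0)
Line 6: ['computer'] (min_width=8, slack=8)
Total lines: 6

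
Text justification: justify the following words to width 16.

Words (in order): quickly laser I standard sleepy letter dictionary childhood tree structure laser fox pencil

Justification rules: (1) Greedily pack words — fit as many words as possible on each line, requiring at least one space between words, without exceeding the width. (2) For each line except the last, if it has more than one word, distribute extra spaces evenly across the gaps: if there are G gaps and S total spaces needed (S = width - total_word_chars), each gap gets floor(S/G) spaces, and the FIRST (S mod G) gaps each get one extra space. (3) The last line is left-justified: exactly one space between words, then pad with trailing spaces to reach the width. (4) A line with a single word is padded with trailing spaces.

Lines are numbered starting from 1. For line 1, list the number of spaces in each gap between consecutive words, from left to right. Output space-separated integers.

Line 1: ['quickly', 'laser', 'I'] (min_width=15, slack=1)
Line 2: ['standard', 'sleepy'] (min_width=15, slack=1)
Line 3: ['letter'] (min_width=6, slack=10)
Line 4: ['dictionary'] (min_width=10, slack=6)
Line 5: ['childhood', 'tree'] (min_width=14, slack=2)
Line 6: ['structure', 'laser'] (min_width=15, slack=1)
Line 7: ['fox', 'pencil'] (min_width=10, slack=6)

Answer: 2 1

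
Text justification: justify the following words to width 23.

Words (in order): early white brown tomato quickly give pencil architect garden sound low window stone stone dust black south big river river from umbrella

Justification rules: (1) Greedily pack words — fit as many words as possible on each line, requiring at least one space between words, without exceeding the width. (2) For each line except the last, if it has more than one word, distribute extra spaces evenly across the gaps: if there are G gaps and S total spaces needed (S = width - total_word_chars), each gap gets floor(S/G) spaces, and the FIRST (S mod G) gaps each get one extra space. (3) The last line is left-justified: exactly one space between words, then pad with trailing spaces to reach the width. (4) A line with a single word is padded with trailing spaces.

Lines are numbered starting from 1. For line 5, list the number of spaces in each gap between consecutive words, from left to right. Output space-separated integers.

Answer: 2 1 1

Derivation:
Line 1: ['early', 'white', 'brown'] (min_width=17, slack=6)
Line 2: ['tomato', 'quickly', 'give'] (min_width=19, slack=4)
Line 3: ['pencil', 'architect', 'garden'] (min_width=23, slack=0)
Line 4: ['sound', 'low', 'window', 'stone'] (min_width=22, slack=1)
Line 5: ['stone', 'dust', 'black', 'south'] (min_width=22, slack=1)
Line 6: ['big', 'river', 'river', 'from'] (min_width=20, slack=3)
Line 7: ['umbrella'] (min_width=8, slack=15)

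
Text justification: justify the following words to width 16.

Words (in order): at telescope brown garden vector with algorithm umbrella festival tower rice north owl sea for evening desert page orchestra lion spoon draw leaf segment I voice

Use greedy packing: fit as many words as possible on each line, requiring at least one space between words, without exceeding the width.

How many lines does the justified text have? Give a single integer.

Line 1: ['at', 'telescope'] (min_width=12, slack=4)
Line 2: ['brown', 'garden'] (min_width=12, slack=4)
Line 3: ['vector', 'with'] (min_width=11, slack=5)
Line 4: ['algorithm'] (min_width=9, slack=7)
Line 5: ['umbrella'] (min_width=8, slack=8)
Line 6: ['festival', 'tower'] (min_width=14, slack=2)
Line 7: ['rice', 'north', 'owl'] (min_width=14, slack=2)
Line 8: ['sea', 'for', 'evening'] (min_width=15, slack=1)
Line 9: ['desert', 'page'] (min_width=11, slack=5)
Line 10: ['orchestra', 'lion'] (min_width=14, slack=2)
Line 11: ['spoon', 'draw', 'leaf'] (min_width=15, slack=1)
Line 12: ['segment', 'I', 'voice'] (min_width=15, slack=1)
Total lines: 12

Answer: 12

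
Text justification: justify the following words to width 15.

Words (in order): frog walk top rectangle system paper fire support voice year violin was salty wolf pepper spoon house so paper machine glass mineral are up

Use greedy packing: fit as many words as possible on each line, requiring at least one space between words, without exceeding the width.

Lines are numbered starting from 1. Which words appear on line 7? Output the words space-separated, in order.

Line 1: ['frog', 'walk', 'top'] (min_width=13, slack=2)
Line 2: ['rectangle'] (min_width=9, slack=6)
Line 3: ['system', 'paper'] (min_width=12, slack=3)
Line 4: ['fire', 'support'] (min_width=12, slack=3)
Line 5: ['voice', 'year'] (min_width=10, slack=5)
Line 6: ['violin', 'was'] (min_width=10, slack=5)
Line 7: ['salty', 'wolf'] (min_width=10, slack=5)
Line 8: ['pepper', 'spoon'] (min_width=12, slack=3)
Line 9: ['house', 'so', 'paper'] (min_width=14, slack=1)
Line 10: ['machine', 'glass'] (min_width=13, slack=2)
Line 11: ['mineral', 'are', 'up'] (min_width=14, slack=1)

Answer: salty wolf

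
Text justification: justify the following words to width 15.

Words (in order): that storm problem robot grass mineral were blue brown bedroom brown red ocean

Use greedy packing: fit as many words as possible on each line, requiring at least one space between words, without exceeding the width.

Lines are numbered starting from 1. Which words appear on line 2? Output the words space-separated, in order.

Line 1: ['that', 'storm'] (min_width=10, slack=5)
Line 2: ['problem', 'robot'] (min_width=13, slack=2)
Line 3: ['grass', 'mineral'] (min_width=13, slack=2)
Line 4: ['were', 'blue', 'brown'] (min_width=15, slack=0)
Line 5: ['bedroom', 'brown'] (min_width=13, slack=2)
Line 6: ['red', 'ocean'] (min_width=9, slack=6)

Answer: problem robot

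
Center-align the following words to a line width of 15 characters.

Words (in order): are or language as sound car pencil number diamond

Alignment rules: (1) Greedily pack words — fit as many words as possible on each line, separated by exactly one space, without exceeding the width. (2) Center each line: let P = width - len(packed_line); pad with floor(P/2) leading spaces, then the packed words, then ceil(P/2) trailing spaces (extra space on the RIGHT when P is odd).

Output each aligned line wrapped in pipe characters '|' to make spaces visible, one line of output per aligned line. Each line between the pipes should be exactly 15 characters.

Answer: |are or language|
| as sound car  |
| pencil number |
|    diamond    |

Derivation:
Line 1: ['are', 'or', 'language'] (min_width=15, slack=0)
Line 2: ['as', 'sound', 'car'] (min_width=12, slack=3)
Line 3: ['pencil', 'number'] (min_width=13, slack=2)
Line 4: ['diamond'] (min_width=7, slack=8)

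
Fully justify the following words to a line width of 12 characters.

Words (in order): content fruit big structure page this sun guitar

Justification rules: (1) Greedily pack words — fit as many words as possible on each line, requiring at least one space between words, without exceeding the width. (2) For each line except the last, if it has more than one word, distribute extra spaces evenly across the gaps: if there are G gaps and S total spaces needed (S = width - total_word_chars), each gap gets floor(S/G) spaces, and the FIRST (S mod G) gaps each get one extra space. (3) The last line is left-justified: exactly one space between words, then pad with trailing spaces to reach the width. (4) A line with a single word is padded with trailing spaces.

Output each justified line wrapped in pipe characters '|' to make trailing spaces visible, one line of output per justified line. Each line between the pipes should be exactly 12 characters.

Line 1: ['content'] (min_width=7, slack=5)
Line 2: ['fruit', 'big'] (min_width=9, slack=3)
Line 3: ['structure'] (min_width=9, slack=3)
Line 4: ['page', 'this'] (min_width=9, slack=3)
Line 5: ['sun', 'guitar'] (min_width=10, slack=2)

Answer: |content     |
|fruit    big|
|structure   |
|page    this|
|sun guitar  |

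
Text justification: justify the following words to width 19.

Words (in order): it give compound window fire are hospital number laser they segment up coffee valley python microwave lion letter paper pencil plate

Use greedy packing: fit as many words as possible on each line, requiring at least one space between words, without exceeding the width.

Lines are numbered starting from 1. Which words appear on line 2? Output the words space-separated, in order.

Line 1: ['it', 'give', 'compound'] (min_width=16, slack=3)
Line 2: ['window', 'fire', 'are'] (min_width=15, slack=4)
Line 3: ['hospital', 'number'] (min_width=15, slack=4)
Line 4: ['laser', 'they', 'segment'] (min_width=18, slack=1)
Line 5: ['up', 'coffee', 'valley'] (min_width=16, slack=3)
Line 6: ['python', 'microwave'] (min_width=16, slack=3)
Line 7: ['lion', 'letter', 'paper'] (min_width=17, slack=2)
Line 8: ['pencil', 'plate'] (min_width=12, slack=7)

Answer: window fire are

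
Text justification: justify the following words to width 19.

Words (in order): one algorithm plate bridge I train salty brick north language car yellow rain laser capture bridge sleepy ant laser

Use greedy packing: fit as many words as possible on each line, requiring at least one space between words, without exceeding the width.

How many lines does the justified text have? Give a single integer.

Answer: 7

Derivation:
Line 1: ['one', 'algorithm', 'plate'] (min_width=19, slack=0)
Line 2: ['bridge', 'I', 'train'] (min_width=14, slack=5)
Line 3: ['salty', 'brick', 'north'] (min_width=17, slack=2)
Line 4: ['language', 'car', 'yellow'] (min_width=19, slack=0)
Line 5: ['rain', 'laser', 'capture'] (min_width=18, slack=1)
Line 6: ['bridge', 'sleepy', 'ant'] (min_width=17, slack=2)
Line 7: ['laser'] (min_width=5, slack=14)
Total lines: 7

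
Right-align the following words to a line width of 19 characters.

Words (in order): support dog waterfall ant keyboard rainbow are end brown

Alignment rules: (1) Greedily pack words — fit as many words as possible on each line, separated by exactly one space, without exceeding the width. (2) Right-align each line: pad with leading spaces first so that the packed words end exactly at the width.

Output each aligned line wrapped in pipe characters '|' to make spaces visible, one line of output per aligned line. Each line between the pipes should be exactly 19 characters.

Line 1: ['support', 'dog'] (min_width=11, slack=8)
Line 2: ['waterfall', 'ant'] (min_width=13, slack=6)
Line 3: ['keyboard', 'rainbow'] (min_width=16, slack=3)
Line 4: ['are', 'end', 'brown'] (min_width=13, slack=6)

Answer: |        support dog|
|      waterfall ant|
|   keyboard rainbow|
|      are end brown|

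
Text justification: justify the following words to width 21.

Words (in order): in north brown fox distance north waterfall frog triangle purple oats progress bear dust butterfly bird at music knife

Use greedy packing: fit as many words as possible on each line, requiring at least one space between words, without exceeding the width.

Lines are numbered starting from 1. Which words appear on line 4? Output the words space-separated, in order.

Answer: triangle purple oats

Derivation:
Line 1: ['in', 'north', 'brown', 'fox'] (min_width=18, slack=3)
Line 2: ['distance', 'north'] (min_width=14, slack=7)
Line 3: ['waterfall', 'frog'] (min_width=14, slack=7)
Line 4: ['triangle', 'purple', 'oats'] (min_width=20, slack=1)
Line 5: ['progress', 'bear', 'dust'] (min_width=18, slack=3)
Line 6: ['butterfly', 'bird', 'at'] (min_width=17, slack=4)
Line 7: ['music', 'knife'] (min_width=11, slack=10)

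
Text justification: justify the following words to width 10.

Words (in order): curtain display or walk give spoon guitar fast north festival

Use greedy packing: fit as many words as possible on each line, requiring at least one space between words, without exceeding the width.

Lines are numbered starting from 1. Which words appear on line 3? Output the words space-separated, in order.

Line 1: ['curtain'] (min_width=7, slack=3)
Line 2: ['display', 'or'] (min_width=10, slack=0)
Line 3: ['walk', 'give'] (min_width=9, slack=1)
Line 4: ['spoon'] (min_width=5, slack=5)
Line 5: ['guitar'] (min_width=6, slack=4)
Line 6: ['fast', 'north'] (min_width=10, slack=0)
Line 7: ['festival'] (min_width=8, slack=2)

Answer: walk give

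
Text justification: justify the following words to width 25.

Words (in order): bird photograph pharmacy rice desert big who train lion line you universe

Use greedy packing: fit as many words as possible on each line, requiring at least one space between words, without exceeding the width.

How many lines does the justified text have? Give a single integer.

Line 1: ['bird', 'photograph', 'pharmacy'] (min_width=24, slack=1)
Line 2: ['rice', 'desert', 'big', 'who', 'train'] (min_width=25, slack=0)
Line 3: ['lion', 'line', 'you', 'universe'] (min_width=22, slack=3)
Total lines: 3

Answer: 3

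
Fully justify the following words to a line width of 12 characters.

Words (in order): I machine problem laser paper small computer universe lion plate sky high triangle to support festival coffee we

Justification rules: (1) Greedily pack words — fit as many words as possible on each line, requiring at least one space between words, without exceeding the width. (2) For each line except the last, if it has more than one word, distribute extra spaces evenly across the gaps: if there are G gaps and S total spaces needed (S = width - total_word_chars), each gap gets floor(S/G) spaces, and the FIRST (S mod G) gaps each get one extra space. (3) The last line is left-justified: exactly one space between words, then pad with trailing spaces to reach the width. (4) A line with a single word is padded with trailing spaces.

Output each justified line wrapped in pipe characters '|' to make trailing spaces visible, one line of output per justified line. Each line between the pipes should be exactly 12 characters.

Answer: |I    machine|
|problem     |
|laser  paper|
|small       |
|computer    |
|universe    |
|lion   plate|
|sky     high|
|triangle  to|
|support     |
|festival    |
|coffee we   |

Derivation:
Line 1: ['I', 'machine'] (min_width=9, slack=3)
Line 2: ['problem'] (min_width=7, slack=5)
Line 3: ['laser', 'paper'] (min_width=11, slack=1)
Line 4: ['small'] (min_width=5, slack=7)
Line 5: ['computer'] (min_width=8, slack=4)
Line 6: ['universe'] (min_width=8, slack=4)
Line 7: ['lion', 'plate'] (min_width=10, slack=2)
Line 8: ['sky', 'high'] (min_width=8, slack=4)
Line 9: ['triangle', 'to'] (min_width=11, slack=1)
Line 10: ['support'] (min_width=7, slack=5)
Line 11: ['festival'] (min_width=8, slack=4)
Line 12: ['coffee', 'we'] (min_width=9, slack=3)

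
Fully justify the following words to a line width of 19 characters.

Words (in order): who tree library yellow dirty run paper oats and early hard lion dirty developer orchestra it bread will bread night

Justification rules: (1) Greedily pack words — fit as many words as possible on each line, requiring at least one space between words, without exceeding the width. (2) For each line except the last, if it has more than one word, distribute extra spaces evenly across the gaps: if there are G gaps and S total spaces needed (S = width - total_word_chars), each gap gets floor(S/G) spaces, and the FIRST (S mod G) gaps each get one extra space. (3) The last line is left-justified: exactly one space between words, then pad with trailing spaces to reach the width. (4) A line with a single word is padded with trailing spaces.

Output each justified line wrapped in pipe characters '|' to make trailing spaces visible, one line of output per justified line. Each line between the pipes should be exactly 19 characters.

Answer: |who   tree  library|
|yellow   dirty  run|
|paper    oats   and|
|early   hard   lion|
|dirty     developer|
|orchestra  it bread|
|will bread night   |

Derivation:
Line 1: ['who', 'tree', 'library'] (min_width=16, slack=3)
Line 2: ['yellow', 'dirty', 'run'] (min_width=16, slack=3)
Line 3: ['paper', 'oats', 'and'] (min_width=14, slack=5)
Line 4: ['early', 'hard', 'lion'] (min_width=15, slack=4)
Line 5: ['dirty', 'developer'] (min_width=15, slack=4)
Line 6: ['orchestra', 'it', 'bread'] (min_width=18, slack=1)
Line 7: ['will', 'bread', 'night'] (min_width=16, slack=3)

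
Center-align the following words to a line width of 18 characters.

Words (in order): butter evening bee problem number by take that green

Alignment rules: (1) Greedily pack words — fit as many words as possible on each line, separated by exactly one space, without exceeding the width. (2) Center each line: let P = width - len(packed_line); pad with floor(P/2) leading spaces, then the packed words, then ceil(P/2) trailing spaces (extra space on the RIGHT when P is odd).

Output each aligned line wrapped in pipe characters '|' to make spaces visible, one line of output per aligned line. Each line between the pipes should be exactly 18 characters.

Answer: |butter evening bee|
|problem number by |
| take that green  |

Derivation:
Line 1: ['butter', 'evening', 'bee'] (min_width=18, slack=0)
Line 2: ['problem', 'number', 'by'] (min_width=17, slack=1)
Line 3: ['take', 'that', 'green'] (min_width=15, slack=3)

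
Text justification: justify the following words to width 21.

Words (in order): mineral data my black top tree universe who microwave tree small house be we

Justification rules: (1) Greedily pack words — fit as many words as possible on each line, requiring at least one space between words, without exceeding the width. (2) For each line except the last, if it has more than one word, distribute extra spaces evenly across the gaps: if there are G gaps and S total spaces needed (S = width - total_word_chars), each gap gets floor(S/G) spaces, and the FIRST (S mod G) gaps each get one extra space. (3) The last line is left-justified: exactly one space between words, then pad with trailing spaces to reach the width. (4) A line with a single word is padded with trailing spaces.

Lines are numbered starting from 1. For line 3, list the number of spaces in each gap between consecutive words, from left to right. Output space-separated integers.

Answer: 2 1

Derivation:
Line 1: ['mineral', 'data', 'my', 'black'] (min_width=21, slack=0)
Line 2: ['top', 'tree', 'universe', 'who'] (min_width=21, slack=0)
Line 3: ['microwave', 'tree', 'small'] (min_width=20, slack=1)
Line 4: ['house', 'be', 'we'] (min_width=11, slack=10)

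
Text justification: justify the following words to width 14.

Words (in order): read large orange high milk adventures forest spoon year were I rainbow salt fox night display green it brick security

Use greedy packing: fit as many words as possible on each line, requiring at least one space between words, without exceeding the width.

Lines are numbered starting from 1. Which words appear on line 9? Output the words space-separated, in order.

Answer: display green

Derivation:
Line 1: ['read', 'large'] (min_width=10, slack=4)
Line 2: ['orange', 'high'] (min_width=11, slack=3)
Line 3: ['milk'] (min_width=4, slack=10)
Line 4: ['adventures'] (min_width=10, slack=4)
Line 5: ['forest', 'spoon'] (min_width=12, slack=2)
Line 6: ['year', 'were', 'I'] (min_width=11, slack=3)
Line 7: ['rainbow', 'salt'] (min_width=12, slack=2)
Line 8: ['fox', 'night'] (min_width=9, slack=5)
Line 9: ['display', 'green'] (min_width=13, slack=1)
Line 10: ['it', 'brick'] (min_width=8, slack=6)
Line 11: ['security'] (min_width=8, slack=6)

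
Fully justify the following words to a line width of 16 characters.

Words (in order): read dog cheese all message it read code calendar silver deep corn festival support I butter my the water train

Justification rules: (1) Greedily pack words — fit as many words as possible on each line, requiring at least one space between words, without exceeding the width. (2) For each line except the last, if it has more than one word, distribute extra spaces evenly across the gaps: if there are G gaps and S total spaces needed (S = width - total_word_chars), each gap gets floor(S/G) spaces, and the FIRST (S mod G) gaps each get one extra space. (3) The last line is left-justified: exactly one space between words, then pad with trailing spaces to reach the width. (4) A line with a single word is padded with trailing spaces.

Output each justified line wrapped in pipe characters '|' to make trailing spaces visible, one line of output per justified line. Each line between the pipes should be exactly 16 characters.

Answer: |read  dog cheese|
|all  message  it|
|read        code|
|calendar  silver|
|deep        corn|
|festival support|
|I  butter my the|
|water train     |

Derivation:
Line 1: ['read', 'dog', 'cheese'] (min_width=15, slack=1)
Line 2: ['all', 'message', 'it'] (min_width=14, slack=2)
Line 3: ['read', 'code'] (min_width=9, slack=7)
Line 4: ['calendar', 'silver'] (min_width=15, slack=1)
Line 5: ['deep', 'corn'] (min_width=9, slack=7)
Line 6: ['festival', 'support'] (min_width=16, slack=0)
Line 7: ['I', 'butter', 'my', 'the'] (min_width=15, slack=1)
Line 8: ['water', 'train'] (min_width=11, slack=5)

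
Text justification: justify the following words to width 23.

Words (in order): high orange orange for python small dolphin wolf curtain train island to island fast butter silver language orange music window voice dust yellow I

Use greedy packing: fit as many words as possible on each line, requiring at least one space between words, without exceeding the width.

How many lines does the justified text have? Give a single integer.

Answer: 7

Derivation:
Line 1: ['high', 'orange', 'orange', 'for'] (min_width=22, slack=1)
Line 2: ['python', 'small', 'dolphin'] (min_width=20, slack=3)
Line 3: ['wolf', 'curtain', 'train'] (min_width=18, slack=5)
Line 4: ['island', 'to', 'island', 'fast'] (min_width=21, slack=2)
Line 5: ['butter', 'silver', 'language'] (min_width=22, slack=1)
Line 6: ['orange', 'music', 'window'] (min_width=19, slack=4)
Line 7: ['voice', 'dust', 'yellow', 'I'] (min_width=19, slack=4)
Total lines: 7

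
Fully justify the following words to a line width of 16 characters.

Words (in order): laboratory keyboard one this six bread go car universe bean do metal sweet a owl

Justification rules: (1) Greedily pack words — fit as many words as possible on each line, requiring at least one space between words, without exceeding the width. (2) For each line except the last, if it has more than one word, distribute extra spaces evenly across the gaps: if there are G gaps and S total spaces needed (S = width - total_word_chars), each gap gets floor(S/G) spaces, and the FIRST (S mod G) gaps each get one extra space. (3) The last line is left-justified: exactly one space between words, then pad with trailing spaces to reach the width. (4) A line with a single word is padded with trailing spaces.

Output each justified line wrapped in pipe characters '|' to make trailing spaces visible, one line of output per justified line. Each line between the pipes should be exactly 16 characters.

Line 1: ['laboratory'] (min_width=10, slack=6)
Line 2: ['keyboard', 'one'] (min_width=12, slack=4)
Line 3: ['this', 'six', 'bread'] (min_width=14, slack=2)
Line 4: ['go', 'car', 'universe'] (min_width=15, slack=1)
Line 5: ['bean', 'do', 'metal'] (min_width=13, slack=3)
Line 6: ['sweet', 'a', 'owl'] (min_width=11, slack=5)

Answer: |laboratory      |
|keyboard     one|
|this  six  bread|
|go  car universe|
|bean   do  metal|
|sweet a owl     |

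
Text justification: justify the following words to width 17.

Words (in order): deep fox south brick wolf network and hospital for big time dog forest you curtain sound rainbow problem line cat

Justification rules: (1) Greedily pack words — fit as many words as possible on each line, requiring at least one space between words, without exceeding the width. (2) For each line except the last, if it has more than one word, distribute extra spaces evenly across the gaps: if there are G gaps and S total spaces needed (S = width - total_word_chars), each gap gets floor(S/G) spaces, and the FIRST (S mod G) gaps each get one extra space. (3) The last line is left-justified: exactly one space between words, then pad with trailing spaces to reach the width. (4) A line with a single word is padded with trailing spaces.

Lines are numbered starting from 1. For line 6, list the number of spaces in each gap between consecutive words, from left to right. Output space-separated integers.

Answer: 1 1

Derivation:
Line 1: ['deep', 'fox', 'south'] (min_width=14, slack=3)
Line 2: ['brick', 'wolf'] (min_width=10, slack=7)
Line 3: ['network', 'and'] (min_width=11, slack=6)
Line 4: ['hospital', 'for', 'big'] (min_width=16, slack=1)
Line 5: ['time', 'dog', 'forest'] (min_width=15, slack=2)
Line 6: ['you', 'curtain', 'sound'] (min_width=17, slack=0)
Line 7: ['rainbow', 'problem'] (min_width=15, slack=2)
Line 8: ['line', 'cat'] (min_width=8, slack=9)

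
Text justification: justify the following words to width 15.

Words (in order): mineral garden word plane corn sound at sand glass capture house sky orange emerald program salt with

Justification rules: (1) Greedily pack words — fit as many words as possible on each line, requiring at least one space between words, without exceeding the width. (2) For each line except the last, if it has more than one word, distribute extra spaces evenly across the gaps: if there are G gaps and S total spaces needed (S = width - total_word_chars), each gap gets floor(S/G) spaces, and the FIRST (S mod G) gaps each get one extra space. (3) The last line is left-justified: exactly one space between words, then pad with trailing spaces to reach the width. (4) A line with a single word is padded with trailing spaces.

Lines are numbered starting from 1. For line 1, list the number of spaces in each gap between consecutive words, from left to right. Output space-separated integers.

Answer: 2

Derivation:
Line 1: ['mineral', 'garden'] (min_width=14, slack=1)
Line 2: ['word', 'plane', 'corn'] (min_width=15, slack=0)
Line 3: ['sound', 'at', 'sand'] (min_width=13, slack=2)
Line 4: ['glass', 'capture'] (min_width=13, slack=2)
Line 5: ['house', 'sky'] (min_width=9, slack=6)
Line 6: ['orange', 'emerald'] (min_width=14, slack=1)
Line 7: ['program', 'salt'] (min_width=12, slack=3)
Line 8: ['with'] (min_width=4, slack=11)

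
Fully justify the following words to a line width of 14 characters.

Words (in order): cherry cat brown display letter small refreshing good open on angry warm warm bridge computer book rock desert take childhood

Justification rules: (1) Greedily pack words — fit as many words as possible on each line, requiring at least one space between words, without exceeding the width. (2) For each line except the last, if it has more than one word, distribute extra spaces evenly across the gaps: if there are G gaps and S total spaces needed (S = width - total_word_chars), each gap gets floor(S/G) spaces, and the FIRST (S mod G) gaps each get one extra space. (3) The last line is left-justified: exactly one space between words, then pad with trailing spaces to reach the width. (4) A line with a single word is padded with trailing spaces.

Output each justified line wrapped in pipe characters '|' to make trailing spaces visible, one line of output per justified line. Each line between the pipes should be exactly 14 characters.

Line 1: ['cherry', 'cat'] (min_width=10, slack=4)
Line 2: ['brown', 'display'] (min_width=13, slack=1)
Line 3: ['letter', 'small'] (min_width=12, slack=2)
Line 4: ['refreshing'] (min_width=10, slack=4)
Line 5: ['good', 'open', 'on'] (min_width=12, slack=2)
Line 6: ['angry', 'warm'] (min_width=10, slack=4)
Line 7: ['warm', 'bridge'] (min_width=11, slack=3)
Line 8: ['computer', 'book'] (min_width=13, slack=1)
Line 9: ['rock', 'desert'] (min_width=11, slack=3)
Line 10: ['take', 'childhood'] (min_width=14, slack=0)

Answer: |cherry     cat|
|brown  display|
|letter   small|
|refreshing    |
|good  open  on|
|angry     warm|
|warm    bridge|
|computer  book|
|rock    desert|
|take childhood|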